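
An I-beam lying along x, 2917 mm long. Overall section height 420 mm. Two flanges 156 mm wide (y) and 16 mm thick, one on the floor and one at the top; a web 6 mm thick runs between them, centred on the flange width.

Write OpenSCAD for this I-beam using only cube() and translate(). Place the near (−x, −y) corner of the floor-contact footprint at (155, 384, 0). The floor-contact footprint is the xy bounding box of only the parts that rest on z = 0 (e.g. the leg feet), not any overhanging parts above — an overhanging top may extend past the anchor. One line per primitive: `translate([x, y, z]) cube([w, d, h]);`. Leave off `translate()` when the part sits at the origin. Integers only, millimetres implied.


translate([155, 384, 0]) cube([2917, 156, 16]);
translate([155, 459, 16]) cube([2917, 6, 388]);
translate([155, 384, 404]) cube([2917, 156, 16]);


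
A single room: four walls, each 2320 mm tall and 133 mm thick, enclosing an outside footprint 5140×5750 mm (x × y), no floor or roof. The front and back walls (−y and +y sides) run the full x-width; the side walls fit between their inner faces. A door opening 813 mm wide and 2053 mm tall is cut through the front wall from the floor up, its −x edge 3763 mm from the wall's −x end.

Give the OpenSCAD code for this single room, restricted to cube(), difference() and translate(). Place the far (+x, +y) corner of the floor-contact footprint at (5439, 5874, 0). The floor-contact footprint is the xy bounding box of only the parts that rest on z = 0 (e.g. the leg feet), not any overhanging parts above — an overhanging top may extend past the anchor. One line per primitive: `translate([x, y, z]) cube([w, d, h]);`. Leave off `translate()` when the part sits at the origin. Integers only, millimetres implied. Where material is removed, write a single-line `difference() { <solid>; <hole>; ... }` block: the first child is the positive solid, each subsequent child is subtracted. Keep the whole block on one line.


difference() { translate([299, 124, 0]) cube([5140, 133, 2320]); translate([4062, 124, 0]) cube([813, 133, 2053]); }
translate([299, 5741, 0]) cube([5140, 133, 2320]);
translate([299, 257, 0]) cube([133, 5484, 2320]);
translate([5306, 257, 0]) cube([133, 5484, 2320]);


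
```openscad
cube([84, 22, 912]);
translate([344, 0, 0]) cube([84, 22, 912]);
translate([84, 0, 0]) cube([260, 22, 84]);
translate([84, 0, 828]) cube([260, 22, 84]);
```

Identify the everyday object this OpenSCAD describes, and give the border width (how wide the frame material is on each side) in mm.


A picture frame. The border width is 84 mm.

Four thin pieces enclosing a rectangular opening — a picture frame. The two full-height stiles are 912 mm tall; the top rail sits at z = 828 and is 84 mm tall, so the border above the opening is 912 − 828 = 84 mm, matching the stile x-width.


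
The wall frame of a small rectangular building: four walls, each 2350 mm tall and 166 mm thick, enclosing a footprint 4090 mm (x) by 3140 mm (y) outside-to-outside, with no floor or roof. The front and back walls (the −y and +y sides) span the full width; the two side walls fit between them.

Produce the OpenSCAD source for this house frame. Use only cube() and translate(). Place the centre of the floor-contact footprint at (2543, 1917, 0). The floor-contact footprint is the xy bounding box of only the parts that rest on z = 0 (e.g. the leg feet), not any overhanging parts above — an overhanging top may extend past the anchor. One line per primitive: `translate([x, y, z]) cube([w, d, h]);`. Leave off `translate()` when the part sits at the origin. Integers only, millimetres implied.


translate([498, 347, 0]) cube([4090, 166, 2350]);
translate([498, 3321, 0]) cube([4090, 166, 2350]);
translate([498, 513, 0]) cube([166, 2808, 2350]);
translate([4422, 513, 0]) cube([166, 2808, 2350]);


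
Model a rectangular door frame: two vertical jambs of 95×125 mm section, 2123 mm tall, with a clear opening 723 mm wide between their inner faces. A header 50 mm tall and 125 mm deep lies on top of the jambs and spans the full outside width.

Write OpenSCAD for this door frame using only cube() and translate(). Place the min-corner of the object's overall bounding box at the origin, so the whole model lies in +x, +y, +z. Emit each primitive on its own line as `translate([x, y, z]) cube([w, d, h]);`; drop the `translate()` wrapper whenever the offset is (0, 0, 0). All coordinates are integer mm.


cube([95, 125, 2123]);
translate([818, 0, 0]) cube([95, 125, 2123]);
translate([0, 0, 2123]) cube([913, 125, 50]);


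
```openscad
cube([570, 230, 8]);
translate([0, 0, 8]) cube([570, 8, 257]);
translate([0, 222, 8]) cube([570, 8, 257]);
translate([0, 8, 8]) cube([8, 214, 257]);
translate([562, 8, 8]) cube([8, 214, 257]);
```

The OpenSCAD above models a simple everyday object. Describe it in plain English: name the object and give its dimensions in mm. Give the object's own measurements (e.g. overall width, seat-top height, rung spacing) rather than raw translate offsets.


An open-topped rectangular box: outside dimensions 570×230×265 mm, with a uniform wall and base thickness of 8 mm. The base is a full 570×230 slab on the floor; four walls sit on top of the base. The front and back walls (the −y and +y sides) span the full width; the two side walls fit between them.


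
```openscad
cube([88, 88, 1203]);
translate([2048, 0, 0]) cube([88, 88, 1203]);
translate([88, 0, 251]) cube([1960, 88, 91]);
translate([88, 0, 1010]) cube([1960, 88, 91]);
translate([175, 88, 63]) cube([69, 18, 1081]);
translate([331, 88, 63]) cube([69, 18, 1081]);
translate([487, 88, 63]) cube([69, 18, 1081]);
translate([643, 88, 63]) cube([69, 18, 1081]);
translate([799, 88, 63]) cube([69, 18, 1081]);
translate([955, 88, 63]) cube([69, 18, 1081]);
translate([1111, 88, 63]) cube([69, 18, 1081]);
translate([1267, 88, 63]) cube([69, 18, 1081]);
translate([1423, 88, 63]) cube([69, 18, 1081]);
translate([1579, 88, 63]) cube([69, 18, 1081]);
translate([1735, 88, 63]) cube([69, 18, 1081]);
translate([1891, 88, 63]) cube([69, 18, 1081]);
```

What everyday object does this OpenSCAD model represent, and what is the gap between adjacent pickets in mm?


A fence section. The picket gap is 87 mm.

Two posts, two rails, 12 pickets — a fence section. Span 1960 mm holds 12 pickets of 69 mm with 13 equal gaps: ⌊(1960 − 12·69) / 13⌋ = 87 mm.


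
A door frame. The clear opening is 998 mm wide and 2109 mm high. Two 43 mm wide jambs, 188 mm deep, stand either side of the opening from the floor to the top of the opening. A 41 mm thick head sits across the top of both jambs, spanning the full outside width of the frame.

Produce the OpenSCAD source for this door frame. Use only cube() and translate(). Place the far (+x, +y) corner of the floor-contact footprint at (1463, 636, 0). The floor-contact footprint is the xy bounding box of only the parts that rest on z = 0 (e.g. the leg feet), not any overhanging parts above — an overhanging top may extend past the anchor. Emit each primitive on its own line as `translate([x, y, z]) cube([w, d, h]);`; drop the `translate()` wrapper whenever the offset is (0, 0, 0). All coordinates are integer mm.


translate([379, 448, 0]) cube([43, 188, 2109]);
translate([1420, 448, 0]) cube([43, 188, 2109]);
translate([379, 448, 2109]) cube([1084, 188, 41]);


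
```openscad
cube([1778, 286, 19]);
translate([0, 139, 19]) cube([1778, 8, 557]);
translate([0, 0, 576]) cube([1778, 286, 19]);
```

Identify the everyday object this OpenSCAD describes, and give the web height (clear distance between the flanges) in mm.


An I-beam. The web height is 557 mm.

Two wide flanges with a thin centred web — an I-beam. Overall 595 mm minus two 19 mm flanges gives a web of 595 − 2·19 = 557 mm.


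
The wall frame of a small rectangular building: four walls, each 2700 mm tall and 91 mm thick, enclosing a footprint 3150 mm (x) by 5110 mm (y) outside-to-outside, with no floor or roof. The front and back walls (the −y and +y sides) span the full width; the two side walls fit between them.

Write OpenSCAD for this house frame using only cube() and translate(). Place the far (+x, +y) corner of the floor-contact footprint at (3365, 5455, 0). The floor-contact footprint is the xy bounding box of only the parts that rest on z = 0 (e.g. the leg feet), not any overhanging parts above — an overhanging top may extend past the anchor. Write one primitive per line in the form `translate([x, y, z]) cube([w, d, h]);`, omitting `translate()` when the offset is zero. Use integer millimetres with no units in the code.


translate([215, 345, 0]) cube([3150, 91, 2700]);
translate([215, 5364, 0]) cube([3150, 91, 2700]);
translate([215, 436, 0]) cube([91, 4928, 2700]);
translate([3274, 436, 0]) cube([91, 4928, 2700]);


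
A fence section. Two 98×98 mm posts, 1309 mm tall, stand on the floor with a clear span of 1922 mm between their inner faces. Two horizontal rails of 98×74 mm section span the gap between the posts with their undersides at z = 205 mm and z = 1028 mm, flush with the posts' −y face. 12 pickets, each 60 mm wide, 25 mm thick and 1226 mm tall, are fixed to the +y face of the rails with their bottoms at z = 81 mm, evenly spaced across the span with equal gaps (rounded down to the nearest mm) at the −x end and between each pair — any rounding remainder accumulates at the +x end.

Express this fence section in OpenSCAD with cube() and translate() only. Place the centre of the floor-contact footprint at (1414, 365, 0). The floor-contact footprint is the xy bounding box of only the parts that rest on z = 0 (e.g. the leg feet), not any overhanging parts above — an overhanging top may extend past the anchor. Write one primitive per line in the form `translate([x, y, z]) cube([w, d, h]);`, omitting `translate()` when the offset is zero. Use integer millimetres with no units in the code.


translate([355, 316, 0]) cube([98, 98, 1309]);
translate([2375, 316, 0]) cube([98, 98, 1309]);
translate([453, 316, 205]) cube([1922, 98, 74]);
translate([453, 316, 1028]) cube([1922, 98, 74]);
translate([545, 414, 81]) cube([60, 25, 1226]);
translate([697, 414, 81]) cube([60, 25, 1226]);
translate([849, 414, 81]) cube([60, 25, 1226]);
translate([1001, 414, 81]) cube([60, 25, 1226]);
translate([1153, 414, 81]) cube([60, 25, 1226]);
translate([1305, 414, 81]) cube([60, 25, 1226]);
translate([1457, 414, 81]) cube([60, 25, 1226]);
translate([1609, 414, 81]) cube([60, 25, 1226]);
translate([1761, 414, 81]) cube([60, 25, 1226]);
translate([1913, 414, 81]) cube([60, 25, 1226]);
translate([2065, 414, 81]) cube([60, 25, 1226]);
translate([2217, 414, 81]) cube([60, 25, 1226]);


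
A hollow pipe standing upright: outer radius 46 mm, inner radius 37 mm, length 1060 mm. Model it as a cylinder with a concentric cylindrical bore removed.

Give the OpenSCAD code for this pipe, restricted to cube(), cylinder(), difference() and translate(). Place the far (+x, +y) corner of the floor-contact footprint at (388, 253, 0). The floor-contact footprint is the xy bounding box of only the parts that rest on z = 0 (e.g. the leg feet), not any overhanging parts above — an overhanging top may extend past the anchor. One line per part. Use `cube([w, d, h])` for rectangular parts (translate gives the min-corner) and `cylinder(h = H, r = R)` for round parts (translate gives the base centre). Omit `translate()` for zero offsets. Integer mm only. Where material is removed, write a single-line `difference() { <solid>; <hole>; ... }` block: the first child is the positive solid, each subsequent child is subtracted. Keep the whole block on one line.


difference() { translate([342, 207, 0]) cylinder(h = 1060, r = 46); translate([342, 207, 0]) cylinder(h = 1060, r = 37); }


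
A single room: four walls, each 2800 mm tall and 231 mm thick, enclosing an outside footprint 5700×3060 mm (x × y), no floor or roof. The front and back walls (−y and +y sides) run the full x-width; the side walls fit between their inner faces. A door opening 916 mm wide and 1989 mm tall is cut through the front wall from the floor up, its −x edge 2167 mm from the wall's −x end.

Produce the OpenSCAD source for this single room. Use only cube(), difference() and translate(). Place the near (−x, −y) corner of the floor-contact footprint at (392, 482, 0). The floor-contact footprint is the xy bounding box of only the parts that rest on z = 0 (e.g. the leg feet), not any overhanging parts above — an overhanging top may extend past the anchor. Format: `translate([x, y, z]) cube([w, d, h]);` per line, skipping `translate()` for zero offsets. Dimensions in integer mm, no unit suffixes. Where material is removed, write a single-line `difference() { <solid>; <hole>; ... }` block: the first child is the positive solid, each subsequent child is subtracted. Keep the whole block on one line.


difference() { translate([392, 482, 0]) cube([5700, 231, 2800]); translate([2559, 482, 0]) cube([916, 231, 1989]); }
translate([392, 3311, 0]) cube([5700, 231, 2800]);
translate([392, 713, 0]) cube([231, 2598, 2800]);
translate([5861, 713, 0]) cube([231, 2598, 2800]);


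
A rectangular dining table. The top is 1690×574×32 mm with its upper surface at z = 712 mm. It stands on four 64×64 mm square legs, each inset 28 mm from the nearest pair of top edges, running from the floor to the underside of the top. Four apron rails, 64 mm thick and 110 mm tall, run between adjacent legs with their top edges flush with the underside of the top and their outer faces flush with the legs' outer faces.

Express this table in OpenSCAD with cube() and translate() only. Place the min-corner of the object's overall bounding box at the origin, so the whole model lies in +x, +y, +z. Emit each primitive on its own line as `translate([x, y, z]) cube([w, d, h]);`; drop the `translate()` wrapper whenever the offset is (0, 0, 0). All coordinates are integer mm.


// leg_h = 712 - 32 = 680
// apron z = 680 - 110 = 570
translate([0, 0, 680]) cube([1690, 574, 32]);
translate([28, 28, 0]) cube([64, 64, 680]);
translate([1598, 28, 0]) cube([64, 64, 680]);
translate([28, 482, 0]) cube([64, 64, 680]);
translate([1598, 482, 0]) cube([64, 64, 680]);
translate([92, 28, 570]) cube([1506, 64, 110]);
translate([92, 482, 570]) cube([1506, 64, 110]);
translate([28, 92, 570]) cube([64, 390, 110]);
translate([1598, 92, 570]) cube([64, 390, 110]);


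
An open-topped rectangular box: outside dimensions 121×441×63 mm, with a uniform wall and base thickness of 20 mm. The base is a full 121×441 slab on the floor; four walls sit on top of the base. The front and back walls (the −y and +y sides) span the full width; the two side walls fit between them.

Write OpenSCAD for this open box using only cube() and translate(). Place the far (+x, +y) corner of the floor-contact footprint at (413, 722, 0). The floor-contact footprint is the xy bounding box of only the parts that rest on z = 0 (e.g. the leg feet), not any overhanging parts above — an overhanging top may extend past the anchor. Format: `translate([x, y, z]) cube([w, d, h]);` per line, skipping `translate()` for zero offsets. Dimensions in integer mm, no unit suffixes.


translate([292, 281, 0]) cube([121, 441, 20]);
translate([292, 281, 20]) cube([121, 20, 43]);
translate([292, 702, 20]) cube([121, 20, 43]);
translate([292, 301, 20]) cube([20, 401, 43]);
translate([393, 301, 20]) cube([20, 401, 43]);


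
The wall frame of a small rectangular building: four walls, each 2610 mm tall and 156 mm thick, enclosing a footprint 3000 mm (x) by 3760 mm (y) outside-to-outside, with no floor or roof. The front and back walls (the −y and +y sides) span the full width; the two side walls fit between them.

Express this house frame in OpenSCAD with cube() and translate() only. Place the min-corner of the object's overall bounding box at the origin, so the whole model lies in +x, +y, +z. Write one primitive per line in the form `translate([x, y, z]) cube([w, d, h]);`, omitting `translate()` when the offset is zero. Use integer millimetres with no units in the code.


cube([3000, 156, 2610]);
translate([0, 3604, 0]) cube([3000, 156, 2610]);
translate([0, 156, 0]) cube([156, 3448, 2610]);
translate([2844, 156, 0]) cube([156, 3448, 2610]);


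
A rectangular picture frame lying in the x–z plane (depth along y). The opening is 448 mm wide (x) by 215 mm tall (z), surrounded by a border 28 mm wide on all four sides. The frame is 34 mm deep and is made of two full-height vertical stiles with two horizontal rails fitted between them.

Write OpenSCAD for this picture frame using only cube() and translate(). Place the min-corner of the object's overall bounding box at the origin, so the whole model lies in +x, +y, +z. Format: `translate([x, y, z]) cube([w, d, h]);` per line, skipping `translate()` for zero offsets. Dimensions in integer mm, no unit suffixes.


cube([28, 34, 271]);
translate([476, 0, 0]) cube([28, 34, 271]);
translate([28, 0, 0]) cube([448, 34, 28]);
translate([28, 0, 243]) cube([448, 34, 28]);


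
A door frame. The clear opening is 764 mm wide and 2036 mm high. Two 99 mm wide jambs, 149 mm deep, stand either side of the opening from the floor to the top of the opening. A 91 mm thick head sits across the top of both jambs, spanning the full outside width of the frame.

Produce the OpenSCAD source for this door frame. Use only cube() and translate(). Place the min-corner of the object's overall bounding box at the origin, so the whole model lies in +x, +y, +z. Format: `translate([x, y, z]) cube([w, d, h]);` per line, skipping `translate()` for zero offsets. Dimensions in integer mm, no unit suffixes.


cube([99, 149, 2036]);
translate([863, 0, 0]) cube([99, 149, 2036]);
translate([0, 0, 2036]) cube([962, 149, 91]);


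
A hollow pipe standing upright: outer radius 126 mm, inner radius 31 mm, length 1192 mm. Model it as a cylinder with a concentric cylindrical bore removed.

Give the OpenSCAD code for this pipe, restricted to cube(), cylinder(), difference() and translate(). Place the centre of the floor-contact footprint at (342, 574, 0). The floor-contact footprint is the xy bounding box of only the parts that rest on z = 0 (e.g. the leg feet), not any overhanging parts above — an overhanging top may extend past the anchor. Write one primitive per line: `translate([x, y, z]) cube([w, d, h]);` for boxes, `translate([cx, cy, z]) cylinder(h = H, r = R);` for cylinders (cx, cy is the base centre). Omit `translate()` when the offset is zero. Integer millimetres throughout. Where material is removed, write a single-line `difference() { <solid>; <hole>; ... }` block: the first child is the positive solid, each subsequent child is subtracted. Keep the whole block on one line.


difference() { translate([342, 574, 0]) cylinder(h = 1192, r = 126); translate([342, 574, 0]) cylinder(h = 1192, r = 31); }


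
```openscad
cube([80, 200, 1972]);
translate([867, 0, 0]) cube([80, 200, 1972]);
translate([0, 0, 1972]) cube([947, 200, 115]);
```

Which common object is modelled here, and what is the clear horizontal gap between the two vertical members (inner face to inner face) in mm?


A door frame. The clear opening width is 787 mm.

Two 1972 mm tall posts with a header on top — a door frame. The left jamb is 80 mm wide at x = 0; the right jamb starts at x = 867. The clear opening is 867 − 80 = 787 mm.


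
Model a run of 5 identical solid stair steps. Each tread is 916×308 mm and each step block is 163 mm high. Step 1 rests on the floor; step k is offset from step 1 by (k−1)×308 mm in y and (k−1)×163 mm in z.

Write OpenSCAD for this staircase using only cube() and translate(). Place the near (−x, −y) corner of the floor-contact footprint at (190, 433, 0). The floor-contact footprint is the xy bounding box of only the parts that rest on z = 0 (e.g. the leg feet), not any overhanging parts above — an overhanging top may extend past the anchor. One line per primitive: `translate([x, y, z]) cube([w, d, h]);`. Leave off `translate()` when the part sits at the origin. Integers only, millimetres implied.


translate([190, 433, 0]) cube([916, 308, 163]);
translate([190, 741, 163]) cube([916, 308, 163]);
translate([190, 1049, 326]) cube([916, 308, 163]);
translate([190, 1357, 489]) cube([916, 308, 163]);
translate([190, 1665, 652]) cube([916, 308, 163]);


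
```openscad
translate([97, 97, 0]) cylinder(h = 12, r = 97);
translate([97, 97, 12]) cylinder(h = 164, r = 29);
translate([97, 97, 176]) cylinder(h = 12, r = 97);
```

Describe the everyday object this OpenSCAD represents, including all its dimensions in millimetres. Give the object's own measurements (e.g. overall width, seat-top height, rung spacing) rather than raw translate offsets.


A spool: two coaxial disc flanges of radius 97 mm and thickness 12 mm, joined by a core cylinder of radius 29 mm and height 164 mm. The lower flange rests on z = 0 and the three cylinders share a vertical axis.


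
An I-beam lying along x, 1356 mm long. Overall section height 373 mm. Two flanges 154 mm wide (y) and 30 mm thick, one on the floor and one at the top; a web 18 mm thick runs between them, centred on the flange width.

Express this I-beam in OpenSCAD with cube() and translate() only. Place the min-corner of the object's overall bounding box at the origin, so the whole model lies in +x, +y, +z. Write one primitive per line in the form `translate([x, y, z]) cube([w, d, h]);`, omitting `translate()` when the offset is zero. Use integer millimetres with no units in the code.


cube([1356, 154, 30]);
translate([0, 68, 30]) cube([1356, 18, 313]);
translate([0, 0, 343]) cube([1356, 154, 30]);


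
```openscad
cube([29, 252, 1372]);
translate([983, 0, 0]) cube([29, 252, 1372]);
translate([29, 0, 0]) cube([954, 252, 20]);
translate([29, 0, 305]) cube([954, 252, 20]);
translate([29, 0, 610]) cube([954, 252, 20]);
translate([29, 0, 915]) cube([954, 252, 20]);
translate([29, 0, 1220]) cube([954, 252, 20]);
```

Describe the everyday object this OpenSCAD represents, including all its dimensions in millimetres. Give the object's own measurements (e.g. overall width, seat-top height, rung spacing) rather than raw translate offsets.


An open bookshelf. Two side panels, each 29 mm thick, 252 mm deep and 1372 mm tall, stand 1012 mm apart (outside-to-outside). Between them sit 5 shelves, each 20 mm thick and 252 mm deep, spanning the full gap between the sides. The bottom shelf rests on the floor (its underside at z = 0) and the clear gap between one shelf's top and the next shelf's underside is 285 mm.


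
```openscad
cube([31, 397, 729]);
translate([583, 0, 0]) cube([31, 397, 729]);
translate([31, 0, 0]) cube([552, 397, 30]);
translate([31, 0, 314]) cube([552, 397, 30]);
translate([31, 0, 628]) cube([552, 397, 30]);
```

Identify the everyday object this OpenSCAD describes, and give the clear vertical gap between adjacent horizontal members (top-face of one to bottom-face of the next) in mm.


A bookshelf. The clear shelf gap is 284 mm.

Two tall side panels with 3 horizontal boards between them — a bookshelf. The first two shelf undersides are at z = 0 and z = 314; with shelf thickness 30, the clear gap is 314 − 0 − 30 = 284 mm.


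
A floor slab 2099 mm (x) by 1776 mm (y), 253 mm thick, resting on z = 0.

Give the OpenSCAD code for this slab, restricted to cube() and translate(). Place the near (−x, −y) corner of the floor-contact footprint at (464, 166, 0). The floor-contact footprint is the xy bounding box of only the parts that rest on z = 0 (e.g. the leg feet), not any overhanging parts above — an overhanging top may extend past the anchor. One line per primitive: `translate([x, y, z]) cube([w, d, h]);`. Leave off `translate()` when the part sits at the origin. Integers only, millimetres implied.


translate([464, 166, 0]) cube([2099, 1776, 253]);


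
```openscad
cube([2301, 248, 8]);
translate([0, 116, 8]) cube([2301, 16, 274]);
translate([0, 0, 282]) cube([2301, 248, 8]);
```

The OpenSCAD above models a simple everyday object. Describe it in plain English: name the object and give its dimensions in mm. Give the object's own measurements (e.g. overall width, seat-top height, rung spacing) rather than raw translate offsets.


An I-beam lying along x, 2301 mm long. Overall section height 290 mm. Two flanges 248 mm wide (y) and 8 mm thick, one on the floor and one at the top; a web 16 mm thick runs between them, centred on the flange width.


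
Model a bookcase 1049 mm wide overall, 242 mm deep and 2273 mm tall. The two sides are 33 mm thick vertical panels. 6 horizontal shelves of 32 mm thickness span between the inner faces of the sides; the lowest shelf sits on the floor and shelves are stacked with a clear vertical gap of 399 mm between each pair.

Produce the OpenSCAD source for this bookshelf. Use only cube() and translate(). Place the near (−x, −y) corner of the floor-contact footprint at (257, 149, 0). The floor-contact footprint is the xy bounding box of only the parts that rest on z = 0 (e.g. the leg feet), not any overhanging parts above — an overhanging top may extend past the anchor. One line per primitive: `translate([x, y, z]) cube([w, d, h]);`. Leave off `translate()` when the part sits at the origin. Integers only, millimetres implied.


translate([257, 149, 0]) cube([33, 242, 2273]);
translate([1273, 149, 0]) cube([33, 242, 2273]);
translate([290, 149, 0]) cube([983, 242, 32]);
translate([290, 149, 431]) cube([983, 242, 32]);
translate([290, 149, 862]) cube([983, 242, 32]);
translate([290, 149, 1293]) cube([983, 242, 32]);
translate([290, 149, 1724]) cube([983, 242, 32]);
translate([290, 149, 2155]) cube([983, 242, 32]);


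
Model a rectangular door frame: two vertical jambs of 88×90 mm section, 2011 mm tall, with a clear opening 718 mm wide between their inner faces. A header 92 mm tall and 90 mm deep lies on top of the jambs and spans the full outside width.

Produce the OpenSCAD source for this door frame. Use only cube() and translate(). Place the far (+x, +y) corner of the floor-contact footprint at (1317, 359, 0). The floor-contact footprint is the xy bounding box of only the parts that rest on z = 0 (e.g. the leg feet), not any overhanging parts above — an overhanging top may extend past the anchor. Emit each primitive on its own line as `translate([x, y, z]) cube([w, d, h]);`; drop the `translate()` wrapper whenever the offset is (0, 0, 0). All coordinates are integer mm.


translate([423, 269, 0]) cube([88, 90, 2011]);
translate([1229, 269, 0]) cube([88, 90, 2011]);
translate([423, 269, 2011]) cube([894, 90, 92]);


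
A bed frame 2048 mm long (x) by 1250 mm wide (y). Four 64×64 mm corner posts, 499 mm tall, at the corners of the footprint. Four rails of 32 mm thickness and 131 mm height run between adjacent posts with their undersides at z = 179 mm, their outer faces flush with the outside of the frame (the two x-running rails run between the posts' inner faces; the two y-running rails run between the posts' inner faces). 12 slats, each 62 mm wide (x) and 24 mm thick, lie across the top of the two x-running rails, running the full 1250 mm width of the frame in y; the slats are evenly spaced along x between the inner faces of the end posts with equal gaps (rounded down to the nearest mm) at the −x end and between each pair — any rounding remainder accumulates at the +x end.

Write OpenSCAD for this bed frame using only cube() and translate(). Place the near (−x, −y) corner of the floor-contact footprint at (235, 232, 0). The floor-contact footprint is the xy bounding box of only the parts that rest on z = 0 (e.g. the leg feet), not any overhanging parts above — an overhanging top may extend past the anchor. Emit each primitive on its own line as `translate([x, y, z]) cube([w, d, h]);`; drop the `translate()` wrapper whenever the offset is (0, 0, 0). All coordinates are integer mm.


translate([235, 232, 0]) cube([64, 64, 499]);
translate([235, 1418, 0]) cube([64, 64, 499]);
translate([2219, 232, 0]) cube([64, 64, 499]);
translate([2219, 1418, 0]) cube([64, 64, 499]);
translate([299, 232, 179]) cube([1920, 32, 131]);
translate([299, 1450, 179]) cube([1920, 32, 131]);
translate([235, 296, 179]) cube([32, 1122, 131]);
translate([2251, 296, 179]) cube([32, 1122, 131]);
translate([389, 232, 310]) cube([62, 1250, 24]);
translate([541, 232, 310]) cube([62, 1250, 24]);
translate([693, 232, 310]) cube([62, 1250, 24]);
translate([845, 232, 310]) cube([62, 1250, 24]);
translate([997, 232, 310]) cube([62, 1250, 24]);
translate([1149, 232, 310]) cube([62, 1250, 24]);
translate([1301, 232, 310]) cube([62, 1250, 24]);
translate([1453, 232, 310]) cube([62, 1250, 24]);
translate([1605, 232, 310]) cube([62, 1250, 24]);
translate([1757, 232, 310]) cube([62, 1250, 24]);
translate([1909, 232, 310]) cube([62, 1250, 24]);
translate([2061, 232, 310]) cube([62, 1250, 24]);


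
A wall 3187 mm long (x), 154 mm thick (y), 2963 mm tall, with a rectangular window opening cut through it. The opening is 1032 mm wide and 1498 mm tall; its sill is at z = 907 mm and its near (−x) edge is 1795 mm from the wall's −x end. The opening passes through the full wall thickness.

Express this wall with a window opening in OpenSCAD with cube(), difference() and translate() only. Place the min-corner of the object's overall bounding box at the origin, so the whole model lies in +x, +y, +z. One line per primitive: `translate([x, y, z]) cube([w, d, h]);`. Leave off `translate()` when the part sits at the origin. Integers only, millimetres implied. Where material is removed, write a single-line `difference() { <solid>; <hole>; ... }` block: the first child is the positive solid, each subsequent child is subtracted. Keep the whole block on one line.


difference() { cube([3187, 154, 2963]); translate([1795, 0, 907]) cube([1032, 154, 1498]); }


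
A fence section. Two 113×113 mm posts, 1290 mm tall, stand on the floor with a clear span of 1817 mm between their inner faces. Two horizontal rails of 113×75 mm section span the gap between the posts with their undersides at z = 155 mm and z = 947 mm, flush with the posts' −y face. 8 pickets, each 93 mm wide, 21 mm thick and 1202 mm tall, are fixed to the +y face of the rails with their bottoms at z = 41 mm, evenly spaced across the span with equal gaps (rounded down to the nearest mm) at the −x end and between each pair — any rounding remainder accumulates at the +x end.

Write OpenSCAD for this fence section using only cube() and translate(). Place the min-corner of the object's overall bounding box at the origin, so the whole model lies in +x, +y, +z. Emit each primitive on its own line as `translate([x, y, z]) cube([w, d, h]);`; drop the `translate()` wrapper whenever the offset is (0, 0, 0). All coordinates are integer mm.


cube([113, 113, 1290]);
translate([1930, 0, 0]) cube([113, 113, 1290]);
translate([113, 0, 155]) cube([1817, 113, 75]);
translate([113, 0, 947]) cube([1817, 113, 75]);
translate([232, 113, 41]) cube([93, 21, 1202]);
translate([444, 113, 41]) cube([93, 21, 1202]);
translate([656, 113, 41]) cube([93, 21, 1202]);
translate([868, 113, 41]) cube([93, 21, 1202]);
translate([1080, 113, 41]) cube([93, 21, 1202]);
translate([1292, 113, 41]) cube([93, 21, 1202]);
translate([1504, 113, 41]) cube([93, 21, 1202]);
translate([1716, 113, 41]) cube([93, 21, 1202]);


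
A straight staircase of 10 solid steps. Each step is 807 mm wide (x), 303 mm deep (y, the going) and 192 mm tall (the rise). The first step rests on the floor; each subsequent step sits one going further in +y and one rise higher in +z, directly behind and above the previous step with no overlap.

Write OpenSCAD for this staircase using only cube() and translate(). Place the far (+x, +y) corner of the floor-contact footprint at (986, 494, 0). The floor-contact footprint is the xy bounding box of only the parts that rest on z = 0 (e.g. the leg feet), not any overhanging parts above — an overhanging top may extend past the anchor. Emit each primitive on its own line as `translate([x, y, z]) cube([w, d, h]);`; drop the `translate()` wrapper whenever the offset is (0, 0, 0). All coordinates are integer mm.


translate([179, 191, 0]) cube([807, 303, 192]);
translate([179, 494, 192]) cube([807, 303, 192]);
translate([179, 797, 384]) cube([807, 303, 192]);
translate([179, 1100, 576]) cube([807, 303, 192]);
translate([179, 1403, 768]) cube([807, 303, 192]);
translate([179, 1706, 960]) cube([807, 303, 192]);
translate([179, 2009, 1152]) cube([807, 303, 192]);
translate([179, 2312, 1344]) cube([807, 303, 192]);
translate([179, 2615, 1536]) cube([807, 303, 192]);
translate([179, 2918, 1728]) cube([807, 303, 192]);


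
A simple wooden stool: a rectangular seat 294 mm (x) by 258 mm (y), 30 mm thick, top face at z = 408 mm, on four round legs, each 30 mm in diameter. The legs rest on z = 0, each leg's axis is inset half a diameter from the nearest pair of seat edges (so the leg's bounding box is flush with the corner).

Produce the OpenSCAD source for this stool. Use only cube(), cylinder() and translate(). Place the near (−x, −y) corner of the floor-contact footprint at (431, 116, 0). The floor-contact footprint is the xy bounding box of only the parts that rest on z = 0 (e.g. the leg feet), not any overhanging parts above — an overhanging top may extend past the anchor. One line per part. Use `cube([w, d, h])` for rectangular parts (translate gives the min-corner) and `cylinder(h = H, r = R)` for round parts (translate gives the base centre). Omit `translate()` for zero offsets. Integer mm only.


// leg_h = 408 - 30 = 378
translate([431, 116, 378]) cube([294, 258, 30]);
translate([446, 131, 0]) cylinder(h = 378, r = 15);
translate([710, 131, 0]) cylinder(h = 378, r = 15);
translate([446, 359, 0]) cylinder(h = 378, r = 15);
translate([710, 359, 0]) cylinder(h = 378, r = 15);


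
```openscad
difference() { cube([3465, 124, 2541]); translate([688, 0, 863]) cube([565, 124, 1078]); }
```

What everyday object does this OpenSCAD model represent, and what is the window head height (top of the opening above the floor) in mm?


A wall with a window opening. The window head height is 1941 mm.

A wall with a rectangular opening subtracted — a window. Sill at z = 863, opening 1078 mm tall, so the head is at 863 + 1078 = 1941 mm.


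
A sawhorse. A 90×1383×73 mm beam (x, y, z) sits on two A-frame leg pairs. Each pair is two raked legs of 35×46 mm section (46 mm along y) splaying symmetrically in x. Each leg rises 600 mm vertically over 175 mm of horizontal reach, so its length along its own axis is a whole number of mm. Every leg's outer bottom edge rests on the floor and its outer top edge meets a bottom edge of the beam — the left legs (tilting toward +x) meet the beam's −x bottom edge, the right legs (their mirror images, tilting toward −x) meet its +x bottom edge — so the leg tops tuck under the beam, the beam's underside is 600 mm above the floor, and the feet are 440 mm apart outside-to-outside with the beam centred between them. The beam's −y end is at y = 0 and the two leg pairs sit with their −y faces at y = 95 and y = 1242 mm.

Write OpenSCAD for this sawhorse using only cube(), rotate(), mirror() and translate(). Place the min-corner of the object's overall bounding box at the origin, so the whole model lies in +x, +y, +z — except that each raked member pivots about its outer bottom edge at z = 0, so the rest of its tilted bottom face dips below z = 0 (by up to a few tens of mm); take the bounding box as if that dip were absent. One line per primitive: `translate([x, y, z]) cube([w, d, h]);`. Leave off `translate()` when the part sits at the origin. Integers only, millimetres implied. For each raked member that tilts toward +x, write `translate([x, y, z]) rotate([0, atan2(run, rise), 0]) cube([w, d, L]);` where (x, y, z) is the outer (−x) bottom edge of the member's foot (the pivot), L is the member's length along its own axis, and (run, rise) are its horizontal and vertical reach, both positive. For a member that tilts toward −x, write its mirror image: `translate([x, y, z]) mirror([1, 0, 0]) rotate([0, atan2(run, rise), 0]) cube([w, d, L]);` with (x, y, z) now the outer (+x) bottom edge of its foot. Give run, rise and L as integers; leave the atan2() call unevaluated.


// leg length = √(175² + 600²) = 625
// right-leg outer foot x = 2·175 + 90 = 440
// beam min-corner = (175, 0, 600)
translate([175, 0, 600]) cube([90, 1383, 73]);
translate([0, 95, 0]) rotate([0, atan2(175, 600), 0]) cube([35, 46, 625]);
translate([440, 95, 0]) mirror([1, 0, 0]) rotate([0, atan2(175, 600), 0]) cube([35, 46, 625]);
translate([0, 1242, 0]) rotate([0, atan2(175, 600), 0]) cube([35, 46, 625]);
translate([440, 1242, 0]) mirror([1, 0, 0]) rotate([0, atan2(175, 600), 0]) cube([35, 46, 625]);


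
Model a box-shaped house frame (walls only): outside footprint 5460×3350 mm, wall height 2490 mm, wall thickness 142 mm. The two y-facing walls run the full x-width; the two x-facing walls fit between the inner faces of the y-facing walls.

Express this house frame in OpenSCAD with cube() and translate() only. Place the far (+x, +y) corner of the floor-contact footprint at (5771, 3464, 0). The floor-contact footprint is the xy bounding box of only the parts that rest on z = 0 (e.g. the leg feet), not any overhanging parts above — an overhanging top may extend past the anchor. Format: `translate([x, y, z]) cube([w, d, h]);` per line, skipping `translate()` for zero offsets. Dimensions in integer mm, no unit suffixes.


translate([311, 114, 0]) cube([5460, 142, 2490]);
translate([311, 3322, 0]) cube([5460, 142, 2490]);
translate([311, 256, 0]) cube([142, 3066, 2490]);
translate([5629, 256, 0]) cube([142, 3066, 2490]);


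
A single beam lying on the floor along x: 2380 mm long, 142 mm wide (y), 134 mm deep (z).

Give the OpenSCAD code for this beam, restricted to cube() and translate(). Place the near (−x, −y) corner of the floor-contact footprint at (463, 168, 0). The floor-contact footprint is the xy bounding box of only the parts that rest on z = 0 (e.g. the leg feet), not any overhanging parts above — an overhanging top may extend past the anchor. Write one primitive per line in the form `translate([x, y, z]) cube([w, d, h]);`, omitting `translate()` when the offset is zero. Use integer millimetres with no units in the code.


translate([463, 168, 0]) cube([2380, 142, 134]);


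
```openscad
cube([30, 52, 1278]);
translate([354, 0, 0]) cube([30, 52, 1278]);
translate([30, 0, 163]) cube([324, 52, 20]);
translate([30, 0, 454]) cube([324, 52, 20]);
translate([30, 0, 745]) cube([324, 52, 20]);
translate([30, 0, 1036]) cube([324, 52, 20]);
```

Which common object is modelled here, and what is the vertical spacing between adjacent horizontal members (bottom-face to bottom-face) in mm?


A ladder. The rung spacing is 291 mm.

Two tall 30×52 posts with 4 short bars between them — a ladder. Adjacent rungs sit at z = 163 and z = 454, so the spacing is 454 − 163 = 291 mm.


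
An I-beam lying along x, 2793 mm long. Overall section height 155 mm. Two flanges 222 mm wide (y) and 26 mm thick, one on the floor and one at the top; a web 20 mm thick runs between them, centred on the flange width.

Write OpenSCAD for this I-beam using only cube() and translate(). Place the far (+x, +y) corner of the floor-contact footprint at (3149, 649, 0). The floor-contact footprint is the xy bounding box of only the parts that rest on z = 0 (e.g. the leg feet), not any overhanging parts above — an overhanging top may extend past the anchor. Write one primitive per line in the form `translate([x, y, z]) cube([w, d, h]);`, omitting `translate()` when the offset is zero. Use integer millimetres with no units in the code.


translate([356, 427, 0]) cube([2793, 222, 26]);
translate([356, 528, 26]) cube([2793, 20, 103]);
translate([356, 427, 129]) cube([2793, 222, 26]);


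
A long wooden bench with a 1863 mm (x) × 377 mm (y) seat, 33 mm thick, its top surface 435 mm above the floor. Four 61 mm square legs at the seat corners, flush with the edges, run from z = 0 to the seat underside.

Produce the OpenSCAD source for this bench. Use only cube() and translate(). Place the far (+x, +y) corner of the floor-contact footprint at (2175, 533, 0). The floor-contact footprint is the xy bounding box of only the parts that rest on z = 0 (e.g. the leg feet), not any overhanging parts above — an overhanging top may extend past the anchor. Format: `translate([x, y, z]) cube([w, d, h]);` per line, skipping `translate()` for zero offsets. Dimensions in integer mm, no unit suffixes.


translate([312, 156, 402]) cube([1863, 377, 33]);
translate([312, 156, 0]) cube([61, 61, 402]);
translate([312, 472, 0]) cube([61, 61, 402]);
translate([2114, 156, 0]) cube([61, 61, 402]);
translate([2114, 472, 0]) cube([61, 61, 402]);
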